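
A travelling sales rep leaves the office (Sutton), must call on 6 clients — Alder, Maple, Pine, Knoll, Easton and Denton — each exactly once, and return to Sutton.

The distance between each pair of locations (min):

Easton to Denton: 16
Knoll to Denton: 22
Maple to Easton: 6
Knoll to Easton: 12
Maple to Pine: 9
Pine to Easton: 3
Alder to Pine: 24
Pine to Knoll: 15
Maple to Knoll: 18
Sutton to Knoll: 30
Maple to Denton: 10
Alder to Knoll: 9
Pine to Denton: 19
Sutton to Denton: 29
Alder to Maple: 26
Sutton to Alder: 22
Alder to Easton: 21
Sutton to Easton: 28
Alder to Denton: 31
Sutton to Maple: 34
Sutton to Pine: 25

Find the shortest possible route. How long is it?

There are 360 distinct closed tours to check (reversals are equivalent).
Sutton-Alder-Maple-Pine-Knoll-Easton-Denton-Sutton: 22+26+9+15+12+16+29 = 129
Sutton-Alder-Maple-Pine-Knoll-Denton-Easton-Sutton: 22+26+9+15+22+16+28 = 138
Sutton-Alder-Maple-Pine-Easton-Knoll-Denton-Sutton: 22+26+9+3+12+22+29 = 123
Sutton-Alder-Maple-Pine-Easton-Denton-Knoll-Sutton: 22+26+9+3+16+22+30 = 128
Sutton-Alder-Maple-Pine-Denton-Knoll-Easton-Sutton: 22+26+9+19+22+12+28 = 138
Sutton-Alder-Maple-Pine-Denton-Easton-Knoll-Sutton: 22+26+9+19+16+12+30 = 134
Sutton-Alder-Maple-Knoll-Pine-Easton-Denton-Sutton: 22+26+18+15+3+16+29 = 129
Sutton-Alder-Maple-Knoll-Pine-Denton-Easton-Sutton: 22+26+18+15+19+16+28 = 144
… (352 more)
Sutton-Alder-Knoll-Pine-Easton-Maple-Denton-Sutton: 22+9+15+3+6+10+29 = 94  ← best
The minimum is 94.
One optimal route: Sutton → Alder → Knoll → Pine → Easton → Maple → Denton → Sutton (or its reverse).

94 min — the shortest possible round trip.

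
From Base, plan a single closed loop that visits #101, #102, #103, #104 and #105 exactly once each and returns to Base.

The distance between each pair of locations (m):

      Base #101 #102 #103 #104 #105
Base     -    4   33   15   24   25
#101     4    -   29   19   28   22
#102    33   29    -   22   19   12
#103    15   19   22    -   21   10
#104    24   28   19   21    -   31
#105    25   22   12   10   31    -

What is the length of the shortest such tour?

Shortest round trip = 88 m.

There are 60 distinct closed tours to check (reversals are equivalent).
Base → #101 → #102 → #103 → #104 → #105 → Base: 4+29+22+21+31+25 = 132
Base → #101 → #102 → #103 → #105 → #104 → Base: 4+29+22+10+31+24 = 120
Base → #101 → #102 → #104 → #103 → #105 → Base: 4+29+19+21+10+25 = 108
Base → #101 → #102 → #104 → #105 → #103 → Base: 4+29+19+31+10+15 = 108
Base → #101 → #102 → #105 → #103 → #104 → Base: 4+29+12+10+21+24 = 100
Base → #101 → #102 → #105 → #104 → #103 → Base: 4+29+12+31+21+15 = 112
Base → #101 → #103 → #102 → #104 → #105 → Base: 4+19+22+19+31+25 = 120
Base → #101 → #103 → #102 → #105 → #104 → Base: 4+19+22+12+31+24 = 112
Base → #101 → #103 → #104 → #102 → #105 → Base: 4+19+21+19+12+25 = 100
Base → #101 → #103 → #104 → #105 → #102 → Base: 4+19+21+31+12+33 = 120
Base → #101 → #103 → #105 → #102 → #104 → Base: 4+19+10+12+19+24 = 88
Base → #101 → #103 → #105 → #104 → #102 → Base: 4+19+10+31+19+33 = 116
Base → #101 → #104 → #102 → #103 → #105 → Base: 4+28+19+22+10+25 = 108
Base → #101 → #104 → #102 → #105 → #103 → Base: 4+28+19+12+10+15 = 88
… (46 more)
The minimum is 88.
One optimal route: Base → #101 → #103 → #105 → #102 → #104 → Base (or its reverse).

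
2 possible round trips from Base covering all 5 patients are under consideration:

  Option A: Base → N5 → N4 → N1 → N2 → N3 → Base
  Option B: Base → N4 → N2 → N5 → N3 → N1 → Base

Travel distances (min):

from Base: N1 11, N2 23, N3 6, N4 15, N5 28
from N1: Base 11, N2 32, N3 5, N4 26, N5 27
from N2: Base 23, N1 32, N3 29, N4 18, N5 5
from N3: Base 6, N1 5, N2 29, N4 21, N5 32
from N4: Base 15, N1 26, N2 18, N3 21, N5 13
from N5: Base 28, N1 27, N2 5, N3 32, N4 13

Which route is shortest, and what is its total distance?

Option A: 28 + 13 + 26 + 32 + 29 + 6 = 134
Option B: 15 + 18 + 5 + 32 + 5 + 11 = 86

Shortest is Option B, total 86 min.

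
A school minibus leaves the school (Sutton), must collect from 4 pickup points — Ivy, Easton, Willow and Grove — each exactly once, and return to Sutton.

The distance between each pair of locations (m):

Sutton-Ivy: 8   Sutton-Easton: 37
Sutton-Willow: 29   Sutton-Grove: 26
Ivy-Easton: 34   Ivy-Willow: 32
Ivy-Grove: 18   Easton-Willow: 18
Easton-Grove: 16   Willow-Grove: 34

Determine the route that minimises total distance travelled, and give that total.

With 4 stops there are 4!/2 = 12 distinct round trips (a route and its reverse cost the same).
Sutton → Ivy → Easton → Willow → Grove → Sutton: 8+34+18+34+26 = 120
Sutton → Ivy → Easton → Grove → Willow → Sutton: 8+34+16+34+29 = 121
Sutton → Ivy → Willow → Easton → Grove → Sutton: 8+32+18+16+26 = 100
Sutton → Ivy → Willow → Grove → Easton → Sutton: 8+32+34+16+37 = 127
Sutton → Ivy → Grove → Easton → Willow → Sutton: 8+18+16+18+29 = 89
Sutton → Ivy → Grove → Willow → Easton → Sutton: 8+18+34+18+37 = 115
Sutton → Easton → Ivy → Willow → Grove → Sutton: 37+34+32+34+26 = 163
Sutton → Easton → Ivy → Grove → Willow → Sutton: 37+34+18+34+29 = 152
Sutton → Easton → Willow → Ivy → Grove → Sutton: 37+18+32+18+26 = 131
Sutton → Easton → Grove → Ivy → Willow → Sutton: 37+16+18+32+29 = 132
Sutton → Willow → Ivy → Easton → Grove → Sutton: 29+32+34+16+26 = 137
Sutton → Willow → Easton → Ivy → Grove → Sutton: 29+18+34+18+26 = 125
The minimum is 89.
One optimal route: Sutton → Ivy → Grove → Easton → Willow → Sutton (or its reverse).

89 m — the shortest possible round trip.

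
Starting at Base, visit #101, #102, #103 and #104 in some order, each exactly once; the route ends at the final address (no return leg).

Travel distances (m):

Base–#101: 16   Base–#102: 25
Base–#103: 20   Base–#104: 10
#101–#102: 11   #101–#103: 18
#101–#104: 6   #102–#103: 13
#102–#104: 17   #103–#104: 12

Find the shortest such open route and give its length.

There are 4! = 24 possible orderings.
Base - #101 - #102 - #103 - #104: 16+11+13+12 = 52
Base - #101 - #102 - #104 - #103: 16+11+17+12 = 56
Base - #101 - #103 - #102 - #104: 16+18+13+17 = 64
Base - #101 - #103 - #104 - #102: 16+18+12+17 = 63
Base - #101 - #104 - #102 - #103: 16+6+17+13 = 52
Base - #101 - #104 - #103 - #102: 16+6+12+13 = 47
Base - #102 - #101 - #103 - #104: 25+11+18+12 = 66
Base - #102 - #101 - #104 - #103: 25+11+6+12 = 54
Base - #102 - #103 - #101 - #104: 25+13+18+6 = 62
Base - #102 - #103 - #104 - #101: 25+13+12+6 = 56
Base - #102 - #104 - #101 - #103: 25+17+6+18 = 66
Base - #102 - #104 - #103 - #101: 25+17+12+18 = 72
Base - #103 - #101 - #102 - #104: 20+18+11+17 = 66
Base - #103 - #101 - #104 - #102: 20+18+6+17 = 61
… (10 more)
Base - #104 - #101 - #102 - #103: 10+6+11+13 = 40  ← best
The minimum is 40.
One shortest path: Base → #104 → #101 → #102 → #103.

Shortest open route: 40 m.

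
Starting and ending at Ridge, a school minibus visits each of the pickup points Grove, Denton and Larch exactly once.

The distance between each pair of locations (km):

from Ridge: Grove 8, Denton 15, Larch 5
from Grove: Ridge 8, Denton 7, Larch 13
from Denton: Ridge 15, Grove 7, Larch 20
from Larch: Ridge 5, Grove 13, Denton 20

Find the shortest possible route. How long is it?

Ridge→Grove→Denton→Larch→Ridge: 8+7+20+5 = 40
Ridge→Grove→Larch→Denton→Ridge: 8+13+20+15 = 56
Ridge→Denton→Grove→Larch→Ridge: 15+7+13+5 = 40
The minimum is 40.
One optimal route: Ridge → Grove → Denton → Larch → Ridge (or its reverse).

40 km — the shortest possible round trip.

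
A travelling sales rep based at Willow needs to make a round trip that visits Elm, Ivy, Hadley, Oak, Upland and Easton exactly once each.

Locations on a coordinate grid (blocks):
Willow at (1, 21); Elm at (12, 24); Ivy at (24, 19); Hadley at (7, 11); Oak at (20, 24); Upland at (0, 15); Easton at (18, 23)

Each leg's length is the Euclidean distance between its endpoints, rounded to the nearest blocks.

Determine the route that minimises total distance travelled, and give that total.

With 6 stops there are 6!/2 = 360 distinct round trips (a route and its reverse cost the same).
Willow-Elm-Ivy-Hadley-Oak-Upland-Easton-Willow: 11+13+19+18+22+20+17 = 120
Willow-Elm-Ivy-Hadley-Oak-Easton-Upland-Willow: 11+13+19+18+2+20+6 = 89
Willow-Elm-Ivy-Hadley-Upland-Oak-Easton-Willow: 11+13+19+8+22+2+17 = 92
Willow-Elm-Ivy-Hadley-Upland-Easton-Oak-Willow: 11+13+19+8+20+2+19 = 92
Willow-Elm-Ivy-Hadley-Easton-Oak-Upland-Willow: 11+13+19+16+2+22+6 = 89
Willow-Elm-Ivy-Hadley-Easton-Upland-Oak-Willow: 11+13+19+16+20+22+19 = 120
Willow-Elm-Ivy-Oak-Hadley-Upland-Easton-Willow: 11+13+6+18+8+20+17 = 93
Willow-Elm-Ivy-Oak-Hadley-Easton-Upland-Willow: 11+13+6+18+16+20+6 = 90
… (352 more)
Willow-Elm-Easton-Oak-Ivy-Hadley-Upland-Willow: 11+6+2+6+19+8+6 = 58  ← best
The minimum is 58.
One optimal route: Willow → Elm → Easton → Oak → Ivy → Hadley → Upland → Willow (or its reverse).

58 blocks — the shortest possible round trip.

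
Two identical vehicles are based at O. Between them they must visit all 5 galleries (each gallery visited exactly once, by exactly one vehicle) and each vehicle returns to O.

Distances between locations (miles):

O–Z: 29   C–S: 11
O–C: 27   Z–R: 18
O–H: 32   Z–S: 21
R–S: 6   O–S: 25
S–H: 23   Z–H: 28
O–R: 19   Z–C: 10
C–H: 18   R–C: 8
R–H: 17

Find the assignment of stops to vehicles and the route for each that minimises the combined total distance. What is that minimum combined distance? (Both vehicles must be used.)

Try each way of splitting the stops between the two vehicles (each non-empty) and, for each split, find the best tour for each vehicle:
  {Z} + {R, C, S, H}: 58 + 86 = 144
  {R} + {Z, C, S, H}: 38 + 105 = 143
  {Z, R} + {C, S, H}: 66 + 86 = 152
  {C} + {Z, R, S, H}: 54 + 105 = 159
  {Z, C} + {R, S, H}: 66 + 80 = 146
  {R, C} + {Z, S, H}: 54 + 105 = 159
  … (15 splits in total)
  {R, S} + {Z, C, H}: 50 + 89 = 139  ← best
Best: vehicle 1 O → R → S → O = 50; vehicle 2 O → Z → C → H → O = 89; combined 139.

139 miles — the smallest possible combined total.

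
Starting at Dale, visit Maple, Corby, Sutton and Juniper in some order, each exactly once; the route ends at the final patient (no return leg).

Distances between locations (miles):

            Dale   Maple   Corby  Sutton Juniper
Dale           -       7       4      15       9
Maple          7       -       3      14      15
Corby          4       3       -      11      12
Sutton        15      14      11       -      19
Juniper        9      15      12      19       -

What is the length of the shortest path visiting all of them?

There are 4! = 24 possible orderings.
Dale - Maple - Corby - Sutton - Juniper: 7+3+11+19 = 40
Dale - Maple - Corby - Juniper - Sutton: 7+3+12+19 = 41
Dale - Maple - Sutton - Corby - Juniper: 7+14+11+12 = 44
Dale - Maple - Sutton - Juniper - Corby: 7+14+19+12 = 52
Dale - Maple - Juniper - Corby - Sutton: 7+15+12+11 = 45
Dale - Maple - Juniper - Sutton - Corby: 7+15+19+11 = 52
Dale - Corby - Maple - Sutton - Juniper: 4+3+14+19 = 40
Dale - Corby - Maple - Juniper - Sutton: 4+3+15+19 = 41
Dale - Corby - Sutton - Maple - Juniper: 4+11+14+15 = 44
Dale - Corby - Sutton - Juniper - Maple: 4+11+19+15 = 49
Dale - Corby - Juniper - Maple - Sutton: 4+12+15+14 = 45
Dale - Corby - Juniper - Sutton - Maple: 4+12+19+14 = 49
Dale - Sutton - Maple - Corby - Juniper: 15+14+3+12 = 44
Dale - Sutton - Maple - Juniper - Corby: 15+14+15+12 = 56
… (10 more)
Dale - Juniper - Maple - Corby - Sutton: 9+15+3+11 = 38  ← best
The minimum is 38.
One shortest path: Dale → Juniper → Maple → Corby → Sutton.

Shortest open route: 38 miles.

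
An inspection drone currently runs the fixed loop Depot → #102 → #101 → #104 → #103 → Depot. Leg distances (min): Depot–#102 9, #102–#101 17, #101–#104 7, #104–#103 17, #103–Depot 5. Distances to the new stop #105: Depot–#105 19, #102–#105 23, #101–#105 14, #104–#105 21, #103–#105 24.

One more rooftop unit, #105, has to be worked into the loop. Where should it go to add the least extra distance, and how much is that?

Insertion cost between consecutive stops i–j is d(i,#105) + d(#105,j) − d(i,j):
  between Depot and #102: 19 + 23 − 9 = 33
  between #102 and #101: 23 + 14 − 17 = 20
  between #101 and #104: 14 + 21 − 7 = 28
  between #104 and #103: 21 + 24 − 17 = 28
  between #103 and Depot: 24 + 19 − 5 = 38
Cheapest insertion is between #102 and #101, adding 20.
New total = 55 + 20 = 75.

Minimum extra distance: 20 min, inserting #105 between #102 and #101.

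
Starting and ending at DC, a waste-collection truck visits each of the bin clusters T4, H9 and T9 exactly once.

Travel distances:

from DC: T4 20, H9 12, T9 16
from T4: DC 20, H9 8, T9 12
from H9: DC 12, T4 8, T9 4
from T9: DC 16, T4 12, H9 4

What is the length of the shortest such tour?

There are 3 distinct closed tours to check (reversals are equivalent).
DC → T4 → H9 → T9 → DC: 20+8+4+16 = 48
DC → T4 → T9 → H9 → DC: 20+12+4+12 = 48
DC → H9 → T4 → T9 → DC: 12+8+12+16 = 48
The minimum is 48.
One optimal route: DC → T4 → H9 → T9 → DC (or its reverse).

Shortest round trip = 48.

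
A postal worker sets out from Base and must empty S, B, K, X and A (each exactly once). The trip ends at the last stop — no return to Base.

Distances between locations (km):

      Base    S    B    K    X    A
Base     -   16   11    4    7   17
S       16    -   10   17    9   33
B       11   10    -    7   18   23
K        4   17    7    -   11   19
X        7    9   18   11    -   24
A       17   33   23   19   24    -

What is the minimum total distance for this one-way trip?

There are 5! = 120 possible orderings.
Base → S → B → K → X → A: 16+10+7+11+24 = 68
Base → S → B → K → A → X: 16+10+7+19+24 = 76
Base → S → B → X → K → A: 16+10+18+11+19 = 74
Base → S → B → X → A → K: 16+10+18+24+19 = 87
Base → S → B → A → K → X: 16+10+23+19+11 = 79
Base → S → B → A → X → K: 16+10+23+24+11 = 84
Base → S → K → B → X → A: 16+17+7+18+24 = 82
Base → S → K → B → A → X: 16+17+7+23+24 = 87
Base → S → K → X → B → A: 16+17+11+18+23 = 85
Base → S → K → X → A → B: 16+17+11+24+23 = 91
Base → S → K → A → B → X: 16+17+19+23+18 = 93
Base → S → K → A → X → B: 16+17+19+24+18 = 94
Base → S → X → B → K → A: 16+9+18+7+19 = 69
Base → S → X → B → A → K: 16+9+18+23+19 = 85
… (106 more)
Base → X → S → B → K → A: 7+9+10+7+19 = 52  ← best
The minimum is 52.
One shortest path: Base → X → S → B → K → A.

Shortest open route: 52 km.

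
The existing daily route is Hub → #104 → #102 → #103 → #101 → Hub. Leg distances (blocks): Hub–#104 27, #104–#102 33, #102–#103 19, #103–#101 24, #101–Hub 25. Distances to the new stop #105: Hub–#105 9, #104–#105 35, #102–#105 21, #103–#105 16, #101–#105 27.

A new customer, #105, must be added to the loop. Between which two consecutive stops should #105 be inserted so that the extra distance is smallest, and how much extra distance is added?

+11 blocks — insert #105 between #101 and Hub.

Insertion cost between consecutive stops i–j is d(i,#105) + d(#105,j) − d(i,j):
  between Hub and #104: 9 + 35 − 27 = 17
  between #104 and #102: 35 + 21 − 33 = 23
  between #102 and #103: 21 + 16 − 19 = 18
  between #103 and #101: 16 + 27 − 24 = 19
  between #101 and Hub: 27 + 9 − 25 = 11
Cheapest insertion is between #101 and Hub, adding 11.
New total = 128 + 11 = 139.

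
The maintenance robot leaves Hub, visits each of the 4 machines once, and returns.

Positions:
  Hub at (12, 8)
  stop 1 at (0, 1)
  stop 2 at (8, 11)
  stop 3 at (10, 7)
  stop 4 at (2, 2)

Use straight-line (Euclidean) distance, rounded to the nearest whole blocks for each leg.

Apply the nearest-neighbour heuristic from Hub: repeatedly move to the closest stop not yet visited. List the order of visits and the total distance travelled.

Hub → [stop 3:2 / stop 2:5 / stop 4:12 / stop 1:14] → stop 3 (2)
stop 3 → [stop 2:4 / stop 4:9 / stop 1:12] → stop 2 (4)
stop 2 → [stop 4:11 / stop 1:13] → stop 4 (11)
stop 4 → [stop 1:2] → stop 1 (2)
Return stop 1→Hub: 14.
Total = 2 + 4 + 11 + 2 + 14 = 33.

Nearest-neighbour total = 33 blocks; route Hub → stop 3 → stop 2 → stop 4 → stop 1 → Hub.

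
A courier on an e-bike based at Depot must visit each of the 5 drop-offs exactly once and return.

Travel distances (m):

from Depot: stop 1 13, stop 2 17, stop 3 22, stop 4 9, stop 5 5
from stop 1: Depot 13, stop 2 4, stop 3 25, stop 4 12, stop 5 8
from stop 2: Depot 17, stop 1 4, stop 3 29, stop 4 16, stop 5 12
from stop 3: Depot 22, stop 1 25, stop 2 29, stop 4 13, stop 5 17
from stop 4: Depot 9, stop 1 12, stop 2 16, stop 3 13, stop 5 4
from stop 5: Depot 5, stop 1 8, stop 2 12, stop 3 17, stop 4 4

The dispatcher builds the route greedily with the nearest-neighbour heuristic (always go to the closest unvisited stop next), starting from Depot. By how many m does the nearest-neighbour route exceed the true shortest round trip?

8 m longer than the optimal tour.

Depot: stop 5=5, stop 4=9, stop 1=13, stop 2=17, stop 3=22 ⇒ stop 5
stop 5: stop 4=4, stop 1=8, stop 2=12, stop 3=17 ⇒ stop 4
stop 4: stop 1=12, stop 3=13, stop 2=16 ⇒ stop 1
stop 1: stop 2=4, stop 3=25 ⇒ stop 2
stop 2: stop 3=29 ⇒ stop 3
NN route Depot → stop 5 → stop 4 → stop 1 → stop 2 → stop 3 → Depot costs 76.
Optimal: Depot → stop 1 → stop 2 → stop 3 → stop 4 → stop 5 → Depot costs 68 (by enumerating all 60 distinct tours).
Excess = 76 − 68 = 8.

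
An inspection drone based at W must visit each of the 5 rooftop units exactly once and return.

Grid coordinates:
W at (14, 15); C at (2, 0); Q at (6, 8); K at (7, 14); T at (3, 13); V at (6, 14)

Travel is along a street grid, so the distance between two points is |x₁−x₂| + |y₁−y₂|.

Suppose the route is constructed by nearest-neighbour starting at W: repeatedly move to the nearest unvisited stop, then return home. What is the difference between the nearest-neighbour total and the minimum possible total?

The nearest-neighbour route is 6 longer than optimal.

From W: K=8, V=9, T=13, Q=15, C=27 → choose K (8).
From K: V=1, T=5, Q=7, C=19 → choose V (1).
From V: T=4, Q=6, C=18 → choose T (4).
From T: Q=8, C=14 → choose Q (8).
From Q: C=12 → choose C (12).
NN route W → K → V → T → Q → C → W costs 60.
Optimal: W → Q → C → T → V → K → W costs 54 (by enumerating all 60 distinct tours).
Excess = 60 − 54 = 6.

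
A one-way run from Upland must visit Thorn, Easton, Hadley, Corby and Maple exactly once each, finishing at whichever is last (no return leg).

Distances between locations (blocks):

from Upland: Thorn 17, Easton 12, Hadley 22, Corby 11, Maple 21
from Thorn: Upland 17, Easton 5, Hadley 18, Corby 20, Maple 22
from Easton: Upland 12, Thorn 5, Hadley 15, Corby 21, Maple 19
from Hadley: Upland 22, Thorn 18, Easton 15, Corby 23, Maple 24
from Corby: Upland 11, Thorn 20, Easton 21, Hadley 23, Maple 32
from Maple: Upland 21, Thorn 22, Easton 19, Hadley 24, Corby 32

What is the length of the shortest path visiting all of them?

There are 5! = 120 possible orderings.
Upland→Thorn→Easton→Hadley→Corby→Maple: 17+5+15+23+32 = 92
Upland→Thorn→Easton→Hadley→Maple→Corby: 17+5+15+24+32 = 93
Upland→Thorn→Easton→Corby→Hadley→Maple: 17+5+21+23+24 = 90
Upland→Thorn→Easton→Corby→Maple→Hadley: 17+5+21+32+24 = 99
Upland→Thorn→Easton→Maple→Hadley→Corby: 17+5+19+24+23 = 88
Upland→Thorn→Easton→Maple→Corby→Hadley: 17+5+19+32+23 = 96
Upland→Thorn→Hadley→Easton→Corby→Maple: 17+18+15+21+32 = 103
Upland→Thorn→Hadley→Easton→Maple→Corby: 17+18+15+19+32 = 101
Upland→Thorn→Hadley→Corby→Easton→Maple: 17+18+23+21+19 = 98
Upland→Thorn→Hadley→Corby→Maple→Easton: 17+18+23+32+19 = 109
Upland→Thorn→Hadley→Maple→Easton→Corby: 17+18+24+19+21 = 99
Upland→Thorn→Hadley→Maple→Corby→Easton: 17+18+24+32+21 = 112
Upland→Thorn→Corby→Easton→Hadley→Maple: 17+20+21+15+24 = 97
Upland→Thorn→Corby→Easton→Maple→Hadley: 17+20+21+19+24 = 101
… (106 more)
Upland→Corby→Thorn→Easton→Hadley→Maple: 11+20+5+15+24 = 75  ← best
The minimum is 75.
One shortest path: Upland → Corby → Thorn → Easton → Hadley → Maple.

75 blocks — the minimum one-way total.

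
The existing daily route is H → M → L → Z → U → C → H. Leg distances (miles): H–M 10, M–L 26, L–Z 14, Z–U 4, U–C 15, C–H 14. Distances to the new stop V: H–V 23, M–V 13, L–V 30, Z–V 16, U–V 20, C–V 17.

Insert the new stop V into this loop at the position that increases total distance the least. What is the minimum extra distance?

Minimum extra distance: 17 miles, inserting V between M and L.

Insertion cost between consecutive stops i–j is d(i,V) + d(V,j) − d(i,j):
  between H and M: 23 + 13 − 10 = 26
  between M and L: 13 + 30 − 26 = 17
  between L and Z: 30 + 16 − 14 = 32
  between Z and U: 16 + 20 − 4 = 32
  between U and C: 20 + 17 − 15 = 22
  between C and H: 17 + 23 − 14 = 26
Cheapest insertion is between M and L, adding 17.
New total = 83 + 17 = 100.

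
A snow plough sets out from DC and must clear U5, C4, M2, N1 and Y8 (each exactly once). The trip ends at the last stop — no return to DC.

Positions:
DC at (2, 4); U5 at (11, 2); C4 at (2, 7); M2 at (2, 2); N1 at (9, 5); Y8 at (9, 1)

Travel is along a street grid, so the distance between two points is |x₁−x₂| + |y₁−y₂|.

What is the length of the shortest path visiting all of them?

Minimum one-way distance = 23.

There are 5! = 120 possible orderings.
DC - U5 - C4 - M2 - N1 - Y8: 11+14+5+10+4 = 44
DC - U5 - C4 - M2 - Y8 - N1: 11+14+5+8+4 = 42
DC - U5 - C4 - N1 - M2 - Y8: 11+14+9+10+8 = 52
DC - U5 - C4 - N1 - Y8 - M2: 11+14+9+4+8 = 46
DC - U5 - C4 - Y8 - M2 - N1: 11+14+13+8+10 = 56
DC - U5 - C4 - Y8 - N1 - M2: 11+14+13+4+10 = 52
DC - U5 - M2 - C4 - N1 - Y8: 11+9+5+9+4 = 38
DC - U5 - M2 - C4 - Y8 - N1: 11+9+5+13+4 = 42
DC - U5 - M2 - N1 - C4 - Y8: 11+9+10+9+13 = 52
DC - U5 - M2 - N1 - Y8 - C4: 11+9+10+4+13 = 47
DC - U5 - M2 - Y8 - C4 - N1: 11+9+8+13+9 = 50
DC - U5 - M2 - Y8 - N1 - C4: 11+9+8+4+9 = 41
DC - U5 - N1 - C4 - M2 - Y8: 11+5+9+5+8 = 38
DC - U5 - N1 - C4 - Y8 - M2: 11+5+9+13+8 = 46
… (106 more)
DC - M2 - C4 - N1 - Y8 - U5: 2+5+9+4+3 = 23  ← best
The minimum is 23.
One shortest path: DC → M2 → C4 → N1 → Y8 → U5.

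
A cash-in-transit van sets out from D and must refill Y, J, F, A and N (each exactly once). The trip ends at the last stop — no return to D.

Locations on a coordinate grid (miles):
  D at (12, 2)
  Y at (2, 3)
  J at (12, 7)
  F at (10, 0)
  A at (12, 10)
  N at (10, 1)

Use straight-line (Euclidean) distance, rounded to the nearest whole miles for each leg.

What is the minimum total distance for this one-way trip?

There are 5! = 120 possible orderings.
D - Y - J - F - A - N: 10+11+7+10+9 = 47
D - Y - J - F - N - A: 10+11+7+1+9 = 38
D - Y - J - A - F - N: 10+11+3+10+1 = 35
D - Y - J - A - N - F: 10+11+3+9+1 = 34
D - Y - J - N - F - A: 10+11+6+1+10 = 38
D - Y - J - N - A - F: 10+11+6+9+10 = 46
D - Y - F - J - A - N: 10+9+7+3+9 = 38
D - Y - F - J - N - A: 10+9+7+6+9 = 41
D - Y - F - A - J - N: 10+9+10+3+6 = 38
D - Y - F - A - N - J: 10+9+10+9+6 = 44
D - Y - F - N - J - A: 10+9+1+6+3 = 29
D - Y - F - N - A - J: 10+9+1+9+3 = 32
D - Y - A - J - F - N: 10+12+3+7+1 = 33
D - Y - A - J - N - F: 10+12+3+6+1 = 32
… (106 more)
D - F - N - J - A - Y: 3+1+6+3+12 = 25  ← best
The minimum is 25.
One shortest path: D → F → N → J → A → Y.

Shortest open route: 25 miles.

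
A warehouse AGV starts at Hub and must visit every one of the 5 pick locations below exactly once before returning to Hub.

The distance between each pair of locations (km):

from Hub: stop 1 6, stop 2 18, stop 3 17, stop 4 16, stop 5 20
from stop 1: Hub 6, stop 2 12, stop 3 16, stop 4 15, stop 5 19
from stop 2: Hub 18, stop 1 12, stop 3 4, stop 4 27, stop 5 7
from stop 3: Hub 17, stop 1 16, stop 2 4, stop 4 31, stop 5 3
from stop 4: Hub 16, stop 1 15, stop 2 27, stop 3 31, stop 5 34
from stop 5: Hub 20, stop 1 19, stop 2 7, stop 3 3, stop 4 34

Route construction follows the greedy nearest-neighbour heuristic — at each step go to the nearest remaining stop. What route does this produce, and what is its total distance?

Hub → [stop 1:6 / stop 4:16 / stop 3:17 / stop 2:18 / stop 5:20] → stop 1 (6)
stop 1 → [stop 2:12 / stop 4:15 / stop 3:16 / stop 5:19] → stop 2 (12)
stop 2 → [stop 3:4 / stop 5:7 / stop 4:27] → stop 3 (4)
stop 3 → [stop 5:3 / stop 4:31] → stop 5 (3)
stop 5 → [stop 4:34] → stop 4 (34)
Return stop 4→Hub: 16.
Total = 6 + 12 + 4 + 3 + 34 + 16 = 75.

Total distance 75 km via the nearest-neighbour route Hub → stop 1 → stop 2 → stop 3 → stop 5 → stop 4 → Hub.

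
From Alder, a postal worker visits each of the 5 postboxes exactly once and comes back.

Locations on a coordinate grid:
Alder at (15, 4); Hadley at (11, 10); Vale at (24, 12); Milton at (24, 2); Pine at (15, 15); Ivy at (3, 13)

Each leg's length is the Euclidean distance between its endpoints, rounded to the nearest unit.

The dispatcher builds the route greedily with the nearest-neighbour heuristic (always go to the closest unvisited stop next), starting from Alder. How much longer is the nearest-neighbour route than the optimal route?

Excess over optimum: 15.

Alder: Hadley=7, Milton=9, Pine=11, Vale=12, Ivy=15 ⇒ Hadley
Hadley: Pine=6, Ivy=9, Vale=13, Milton=15 ⇒ Pine
Pine: Vale=9, Ivy=12, Milton=16 ⇒ Vale
Vale: Milton=10, Ivy=21 ⇒ Milton
Milton: Ivy=24 ⇒ Ivy
NN route Alder → Hadley → Pine → Vale → Milton → Ivy → Alder costs 71.
Optimal: Alder → Hadley → Ivy → Pine → Vale → Milton → Alder costs 56 (by enumerating all 60 distinct tours).
Excess = 71 − 56 = 15.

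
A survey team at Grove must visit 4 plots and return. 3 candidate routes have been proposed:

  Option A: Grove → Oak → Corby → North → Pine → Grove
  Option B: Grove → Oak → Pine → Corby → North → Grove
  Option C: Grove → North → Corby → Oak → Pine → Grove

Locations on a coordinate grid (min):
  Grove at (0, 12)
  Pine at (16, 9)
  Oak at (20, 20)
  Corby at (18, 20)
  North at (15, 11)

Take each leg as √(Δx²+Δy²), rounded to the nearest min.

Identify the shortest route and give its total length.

51 min — Option A is the shortest.

Option A: 22 + 2 + 9 + 2 + 16 = 51
Option B: 22 + 12 + 11 + 9 + 15 = 69
Option C: 15 + 9 + 2 + 12 + 16 = 54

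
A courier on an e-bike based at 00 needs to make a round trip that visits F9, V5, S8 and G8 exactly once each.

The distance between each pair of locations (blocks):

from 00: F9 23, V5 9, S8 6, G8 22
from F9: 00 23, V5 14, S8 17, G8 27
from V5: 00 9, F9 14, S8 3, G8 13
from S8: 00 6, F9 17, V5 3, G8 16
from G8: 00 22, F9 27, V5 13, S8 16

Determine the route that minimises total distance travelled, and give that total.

With 4 stops there are 4!/2 = 12 distinct round trips (a route and its reverse cost the same).
00 - F9 - V5 - S8 - G8 - 00: 23+14+3+16+22 = 78
00 - F9 - V5 - G8 - S8 - 00: 23+14+13+16+6 = 72
00 - F9 - S8 - V5 - G8 - 00: 23+17+3+13+22 = 78
00 - F9 - S8 - G8 - V5 - 00: 23+17+16+13+9 = 78
00 - F9 - G8 - V5 - S8 - 00: 23+27+13+3+6 = 72
00 - F9 - G8 - S8 - V5 - 00: 23+27+16+3+9 = 78
00 - V5 - F9 - S8 - G8 - 00: 9+14+17+16+22 = 78
00 - V5 - F9 - G8 - S8 - 00: 9+14+27+16+6 = 72
00 - V5 - S8 - F9 - G8 - 00: 9+3+17+27+22 = 78
00 - V5 - G8 - F9 - S8 - 00: 9+13+27+17+6 = 72
00 - S8 - F9 - V5 - G8 - 00: 6+17+14+13+22 = 72
00 - S8 - V5 - F9 - G8 - 00: 6+3+14+27+22 = 72
The minimum is 72.
One optimal route: 00 → F9 → V5 → G8 → S8 → 00 (or its reverse).

Minimum total distance: 72 blocks.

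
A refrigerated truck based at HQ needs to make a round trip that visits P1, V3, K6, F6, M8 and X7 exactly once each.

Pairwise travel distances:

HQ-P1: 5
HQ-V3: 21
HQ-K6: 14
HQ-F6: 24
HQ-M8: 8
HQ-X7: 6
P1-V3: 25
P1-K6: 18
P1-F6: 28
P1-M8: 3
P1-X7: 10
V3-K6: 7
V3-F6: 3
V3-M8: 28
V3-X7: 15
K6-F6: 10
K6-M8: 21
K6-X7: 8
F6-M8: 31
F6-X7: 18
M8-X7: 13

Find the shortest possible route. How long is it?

HQ-P1-V3-K6-F6-M8-X7-HQ: 5+25+7+10+31+13+6 = 97
HQ-P1-V3-K6-F6-X7-M8-HQ: 5+25+7+10+18+13+8 = 86
HQ-P1-V3-K6-M8-F6-X7-HQ: 5+25+7+21+31+18+6 = 113
HQ-P1-V3-K6-M8-X7-F6-HQ: 5+25+7+21+13+18+24 = 113
HQ-P1-V3-K6-X7-F6-M8-HQ: 5+25+7+8+18+31+8 = 102
HQ-P1-V3-K6-X7-M8-F6-HQ: 5+25+7+8+13+31+24 = 113
HQ-P1-V3-F6-K6-M8-X7-HQ: 5+25+3+10+21+13+6 = 83
HQ-P1-V3-F6-K6-X7-M8-HQ: 5+25+3+10+8+13+8 = 72
… (352 more)
HQ-P1-M8-V3-F6-K6-X7-HQ: 5+3+28+3+10+8+6 = 63  ← best
The minimum is 63.
One optimal route: HQ → P1 → M8 → V3 → F6 → K6 → X7 → HQ (or its reverse).

Shortest round trip = 63.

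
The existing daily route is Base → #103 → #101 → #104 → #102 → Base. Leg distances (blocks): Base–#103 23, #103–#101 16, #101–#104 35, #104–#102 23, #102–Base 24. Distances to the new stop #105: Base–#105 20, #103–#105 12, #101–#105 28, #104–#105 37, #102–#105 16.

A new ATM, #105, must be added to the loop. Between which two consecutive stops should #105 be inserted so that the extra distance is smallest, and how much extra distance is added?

Insertion cost between consecutive stops i–j is d(i,#105) + d(#105,j) − d(i,j):
  between Base and #103: 20 + 12 − 23 = 9
  between #103 and #101: 12 + 28 − 16 = 24
  between #101 and #104: 28 + 37 − 35 = 30
  between #104 and #102: 37 + 16 − 23 = 30
  between #102 and Base: 16 + 20 − 24 = 12
Cheapest insertion is between Base and #103, adding 9.
New total = 121 + 9 = 130.

Adding 9 blocks by placing #105 on the Base–#103 leg.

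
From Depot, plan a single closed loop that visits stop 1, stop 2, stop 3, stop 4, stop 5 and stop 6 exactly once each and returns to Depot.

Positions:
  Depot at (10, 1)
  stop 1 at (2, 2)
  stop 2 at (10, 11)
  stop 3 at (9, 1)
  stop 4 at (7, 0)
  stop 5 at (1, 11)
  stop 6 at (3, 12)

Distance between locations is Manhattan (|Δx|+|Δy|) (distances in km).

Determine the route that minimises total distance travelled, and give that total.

42 km — the shortest possible round trip.

There are 360 distinct closed tours to check (reversals are equivalent).
Depot-stop 1-stop 2-stop 3-stop 4-stop 5-stop 6-Depot: 9+17+11+3+17+3+18 = 78
Depot-stop 1-stop 2-stop 3-stop 4-stop 6-stop 5-Depot: 9+17+11+3+16+3+19 = 78
Depot-stop 1-stop 2-stop 3-stop 5-stop 4-stop 6-Depot: 9+17+11+18+17+16+18 = 106
Depot-stop 1-stop 2-stop 3-stop 5-stop 6-stop 4-Depot: 9+17+11+18+3+16+4 = 78
Depot-stop 1-stop 2-stop 3-stop 6-stop 4-stop 5-Depot: 9+17+11+17+16+17+19 = 106
Depot-stop 1-stop 2-stop 3-stop 6-stop 5-stop 4-Depot: 9+17+11+17+3+17+4 = 78
Depot-stop 1-stop 2-stop 4-stop 3-stop 5-stop 6-Depot: 9+17+14+3+18+3+18 = 82
Depot-stop 1-stop 2-stop 4-stop 3-stop 6-stop 5-Depot: 9+17+14+3+17+3+19 = 82
… (352 more)
Depot-stop 2-stop 6-stop 5-stop 1-stop 4-stop 3-Depot: 10+8+3+10+7+3+1 = 42  ← best
The minimum is 42.
One optimal route: Depot → stop 2 → stop 6 → stop 5 → stop 1 → stop 4 → stop 3 → Depot (or its reverse).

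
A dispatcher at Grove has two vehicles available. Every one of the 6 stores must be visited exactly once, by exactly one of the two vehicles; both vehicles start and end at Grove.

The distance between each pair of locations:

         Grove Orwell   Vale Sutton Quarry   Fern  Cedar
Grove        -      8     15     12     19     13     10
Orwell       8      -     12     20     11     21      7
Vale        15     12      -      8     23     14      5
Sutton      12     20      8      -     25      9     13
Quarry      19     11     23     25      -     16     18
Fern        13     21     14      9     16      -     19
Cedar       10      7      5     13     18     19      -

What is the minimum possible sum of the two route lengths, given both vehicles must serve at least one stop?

Minimum combined distance: 83.

Try each way of splitting the stops between the two vehicles (each non-empty) and, for each split, find the best tour for each vehicle:
  {Orwell} + {Vale, Sutton, Quarry, Fern, Cedar}: 16 + 67 = 83
  {Vale} + {Orwell, Sutton, Quarry, Fern, Cedar}: 30 + 65 = 95
  {Orwell, Vale} + {Sutton, Quarry, Fern, Cedar}: 35 + 65 = 100
  {Sutton} + {Orwell, Vale, Quarry, Fern, Cedar}: 24 + 64 = 88
  {Orwell, Sutton} + {Vale, Quarry, Fern, Cedar}: 40 + 64 = 104
  {Vale, Sutton} + {Orwell, Quarry, Fern, Cedar}: 35 + 57 = 92
  … (31 splits in total)
Best: vehicle 1 Grove → Orwell → Grove = 16; vehicle 2 Grove → Quarry → Fern → Sutton → Vale → Cedar → Grove = 67; combined 83.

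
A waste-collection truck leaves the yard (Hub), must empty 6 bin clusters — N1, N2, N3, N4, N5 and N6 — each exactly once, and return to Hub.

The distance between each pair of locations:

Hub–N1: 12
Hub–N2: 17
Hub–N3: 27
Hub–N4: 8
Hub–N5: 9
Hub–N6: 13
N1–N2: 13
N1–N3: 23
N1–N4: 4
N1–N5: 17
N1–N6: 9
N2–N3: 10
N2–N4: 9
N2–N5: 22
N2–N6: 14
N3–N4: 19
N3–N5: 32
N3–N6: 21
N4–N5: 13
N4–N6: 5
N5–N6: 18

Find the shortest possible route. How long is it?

83 — the shortest possible round trip.

With 6 stops there are 6!/2 = 360 distinct round trips (a route and its reverse cost the same).
Hub → N1 → N2 → N3 → N4 → N5 → N6 → Hub: 12+13+10+19+13+18+13 = 98
Hub → N1 → N2 → N3 → N4 → N6 → N5 → Hub: 12+13+10+19+5+18+9 = 86
Hub → N1 → N2 → N3 → N5 → N4 → N6 → Hub: 12+13+10+32+13+5+13 = 98
Hub → N1 → N2 → N3 → N5 → N6 → N4 → Hub: 12+13+10+32+18+5+8 = 98
Hub → N1 → N2 → N3 → N6 → N4 → N5 → Hub: 12+13+10+21+5+13+9 = 83
Hub → N1 → N2 → N3 → N6 → N5 → N4 → Hub: 12+13+10+21+18+13+8 = 95
Hub → N1 → N2 → N4 → N3 → N5 → N6 → Hub: 12+13+9+19+32+18+13 = 116
Hub → N1 → N2 → N4 → N3 → N6 → N5 → Hub: 12+13+9+19+21+18+9 = 101
… (352 more)
The minimum is 83.
One optimal route: Hub → N1 → N2 → N3 → N6 → N4 → N5 → Hub (or its reverse).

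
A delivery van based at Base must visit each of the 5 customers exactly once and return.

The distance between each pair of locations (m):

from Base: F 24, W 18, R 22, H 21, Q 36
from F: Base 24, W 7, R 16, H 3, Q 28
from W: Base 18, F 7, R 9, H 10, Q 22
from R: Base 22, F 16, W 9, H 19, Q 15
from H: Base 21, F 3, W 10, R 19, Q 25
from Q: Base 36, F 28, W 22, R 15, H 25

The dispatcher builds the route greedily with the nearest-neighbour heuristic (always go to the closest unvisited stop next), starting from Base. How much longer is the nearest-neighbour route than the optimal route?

Excess over optimum: 8 m.

From Base: W=18, H=21, R=22, F=24, Q=36 → choose W (18).
From W: F=7, R=9, H=10, Q=22 → choose F (7).
From F: H=3, R=16, Q=28 → choose H (3).
From H: R=19, Q=25 → choose R (19).
From R: Q=15 → choose Q (15).
NN route Base → W → F → H → R → Q → Base costs 98.
Optimal: Base → W → F → H → Q → R → Base costs 90 (by enumerating all 60 distinct tours).
Excess = 98 − 90 = 8.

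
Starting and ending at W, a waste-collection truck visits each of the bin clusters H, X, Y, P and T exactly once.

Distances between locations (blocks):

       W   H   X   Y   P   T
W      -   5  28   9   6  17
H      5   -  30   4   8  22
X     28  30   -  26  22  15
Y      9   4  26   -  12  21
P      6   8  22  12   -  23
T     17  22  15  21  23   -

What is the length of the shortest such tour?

W → H → X → Y → P → T → W: 5+30+26+12+23+17 = 113
W → H → X → Y → T → P → W: 5+30+26+21+23+6 = 111
W → H → X → P → Y → T → W: 5+30+22+12+21+17 = 107
W → H → X → P → T → Y → W: 5+30+22+23+21+9 = 110
W → H → X → T → Y → P → W: 5+30+15+21+12+6 = 89
W → H → X → T → P → Y → W: 5+30+15+23+12+9 = 94
W → H → Y → X → P → T → W: 5+4+26+22+23+17 = 97
W → H → Y → X → T → P → W: 5+4+26+15+23+6 = 79
W → H → Y → P → X → T → W: 5+4+12+22+15+17 = 75
W → H → Y → P → T → X → W: 5+4+12+23+15+28 = 87
W → H → Y → T → X → P → W: 5+4+21+15+22+6 = 73
W → H → Y → T → P → X → W: 5+4+21+23+22+28 = 103
W → H → P → X → Y → T → W: 5+8+22+26+21+17 = 99
W → H → P → X → T → Y → W: 5+8+22+15+21+9 = 80
… (46 more)
The minimum is 73.
One optimal route: W → H → Y → T → X → P → W (or its reverse).

Shortest round trip = 73 blocks.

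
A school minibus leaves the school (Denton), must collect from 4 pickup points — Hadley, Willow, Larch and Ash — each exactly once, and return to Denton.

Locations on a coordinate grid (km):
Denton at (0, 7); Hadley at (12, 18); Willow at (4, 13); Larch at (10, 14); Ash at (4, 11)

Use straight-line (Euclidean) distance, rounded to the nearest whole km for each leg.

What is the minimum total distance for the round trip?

Denton → Hadley → Willow → Larch → Ash → Denton: 16+9+6+7+6 = 44
Denton → Hadley → Willow → Ash → Larch → Denton: 16+9+2+7+12 = 46
Denton → Hadley → Larch → Willow → Ash → Denton: 16+4+6+2+6 = 34
Denton → Hadley → Larch → Ash → Willow → Denton: 16+4+7+2+7 = 36
Denton → Hadley → Ash → Willow → Larch → Denton: 16+11+2+6+12 = 47
Denton → Hadley → Ash → Larch → Willow → Denton: 16+11+7+6+7 = 47
Denton → Willow → Hadley → Larch → Ash → Denton: 7+9+4+7+6 = 33
Denton → Willow → Hadley → Ash → Larch → Denton: 7+9+11+7+12 = 46
Denton → Willow → Larch → Hadley → Ash → Denton: 7+6+4+11+6 = 34
Denton → Willow → Ash → Hadley → Larch → Denton: 7+2+11+4+12 = 36
Denton → Larch → Hadley → Willow → Ash → Denton: 12+4+9+2+6 = 33
Denton → Larch → Willow → Hadley → Ash → Denton: 12+6+9+11+6 = 44
The minimum is 33.
One optimal route: Denton → Willow → Hadley → Larch → Ash → Denton (or its reverse).

Minimum total distance: 33 km.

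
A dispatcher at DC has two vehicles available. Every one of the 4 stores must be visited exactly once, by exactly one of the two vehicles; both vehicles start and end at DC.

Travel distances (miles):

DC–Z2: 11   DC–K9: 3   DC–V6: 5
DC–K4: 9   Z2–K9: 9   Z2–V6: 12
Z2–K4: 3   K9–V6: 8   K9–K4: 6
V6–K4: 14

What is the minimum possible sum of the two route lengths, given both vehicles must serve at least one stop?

33 miles — the smallest possible combined total.

Check every non-empty split of the stops between the two vehicles; for each half take its own optimal tour:
  {Z2} + {K9, V6, K4}: 22 + 28 = 50
  {K9} + {Z2, V6, K4}: 6 + 29 = 35
  {Z2, K9} + {V6, K4}: 23 + 28 = 51
  {V6} + {Z2, K9, K4}: 10 + 23 = 33
  {Z2, V6} + {K9, K4}: 28 + 18 = 46
  {K9, V6} + {Z2, K4}: 16 + 23 = 39
  … (7 splits in total)
Best: vehicle 1 DC → V6 → DC = 10; vehicle 2 DC → Z2 → K4 → K9 → DC = 23; combined 33.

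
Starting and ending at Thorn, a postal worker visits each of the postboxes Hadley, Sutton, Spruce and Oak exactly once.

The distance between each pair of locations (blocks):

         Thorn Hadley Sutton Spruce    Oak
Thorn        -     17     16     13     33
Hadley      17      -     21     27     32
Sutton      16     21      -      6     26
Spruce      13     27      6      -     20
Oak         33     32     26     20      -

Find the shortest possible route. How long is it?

Shortest round trip = 91 blocks.

With 4 stops there are 4!/2 = 12 distinct round trips (a route and its reverse cost the same).
Thorn→Hadley→Sutton→Spruce→Oak→Thorn: 17+21+6+20+33 = 97
Thorn→Hadley→Sutton→Oak→Spruce→Thorn: 17+21+26+20+13 = 97
Thorn→Hadley→Spruce→Sutton→Oak→Thorn: 17+27+6+26+33 = 109
Thorn→Hadley→Spruce→Oak→Sutton→Thorn: 17+27+20+26+16 = 106
Thorn→Hadley→Oak→Sutton→Spruce→Thorn: 17+32+26+6+13 = 94
Thorn→Hadley→Oak→Spruce→Sutton→Thorn: 17+32+20+6+16 = 91
Thorn→Sutton→Hadley→Spruce→Oak→Thorn: 16+21+27+20+33 = 117
Thorn→Sutton→Hadley→Oak→Spruce→Thorn: 16+21+32+20+13 = 102
Thorn→Sutton→Spruce→Hadley→Oak→Thorn: 16+6+27+32+33 = 114
Thorn→Sutton→Oak→Hadley→Spruce→Thorn: 16+26+32+27+13 = 114
Thorn→Spruce→Hadley→Sutton→Oak→Thorn: 13+27+21+26+33 = 120
Thorn→Spruce→Sutton→Hadley→Oak→Thorn: 13+6+21+32+33 = 105
The minimum is 91.
One optimal route: Thorn → Hadley → Oak → Spruce → Sutton → Thorn (or its reverse).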